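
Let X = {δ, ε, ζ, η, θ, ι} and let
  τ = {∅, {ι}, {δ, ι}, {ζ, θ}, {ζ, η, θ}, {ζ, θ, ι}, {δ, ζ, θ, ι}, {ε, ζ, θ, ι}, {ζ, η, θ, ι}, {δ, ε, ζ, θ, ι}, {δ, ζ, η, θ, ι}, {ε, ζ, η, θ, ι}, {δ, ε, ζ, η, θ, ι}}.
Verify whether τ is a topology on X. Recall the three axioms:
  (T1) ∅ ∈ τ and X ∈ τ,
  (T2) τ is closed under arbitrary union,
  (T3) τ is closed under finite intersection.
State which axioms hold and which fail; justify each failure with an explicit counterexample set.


τ IS a topology on X.

Axiom (T1): ∅ ∈ τ? Yes; X ∈ τ? Yes.
Axiom (T2/T3): check pairwise unions and intersections of members of τ.
All pairwise intersections and unions checked — each lies in τ. Therefore τ satisfies (T1), (T2), (T3): it IS a topology on X.


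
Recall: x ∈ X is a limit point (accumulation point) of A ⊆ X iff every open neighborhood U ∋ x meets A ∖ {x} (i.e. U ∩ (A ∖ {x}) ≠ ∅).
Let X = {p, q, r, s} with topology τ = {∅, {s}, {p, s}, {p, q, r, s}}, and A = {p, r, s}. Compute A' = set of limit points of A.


A' = {p, q, r}

For each x ∈ X, list the open sets U ∈ τ with x ∈ U, then check whether U ∩ (A ∖ {x}) ≠ ∅ for every such U.
  x = p: opens ∋ x are {p, s}, {p, q, r, s}; each meets A ∖ {p}, so x IS a limit point.
  x = q: opens ∋ x are {p, q, r, s}; each meets A ∖ {q}, so x IS a limit point.
  x = r: opens ∋ x are {p, q, r, s}; each meets A ∖ {r}, so x IS a limit point.
  x = s: open {s} ∋ x has {s} ∩ (A ∖ {s}) = ∅, so x is NOT a limit point.
Collecting: A' = {p, q, r}.


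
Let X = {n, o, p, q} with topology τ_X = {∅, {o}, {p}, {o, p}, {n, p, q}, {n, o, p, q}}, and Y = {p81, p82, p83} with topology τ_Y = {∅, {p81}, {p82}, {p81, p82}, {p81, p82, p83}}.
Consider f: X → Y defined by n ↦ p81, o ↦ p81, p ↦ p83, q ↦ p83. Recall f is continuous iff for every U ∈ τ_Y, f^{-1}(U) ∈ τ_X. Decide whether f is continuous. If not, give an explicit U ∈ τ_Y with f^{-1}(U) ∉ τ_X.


f is NOT continuous.

Compute f^{-1}(U) for each U ∈ τ_Y:
  U = ∅: f^{-1}(U) = ∅ ∈ τ_X ✓.
  U = {p81}: f^{-1}(U) = {n, o} ∉ τ_X ✗.
  U = {p82}: f^{-1}(U) = ∅ ∈ τ_X ✓.
  U = {p81, p82}: f^{-1}(U) = {n, o} ∉ τ_X ✗.
  U = {p81, p82, p83}: f^{-1}(U) = {n, o, p, q} ∈ τ_X ✓.
Found U = {p81} with f^{-1}(U) = {n, o} not in τ_X. Therefore f is NOT continuous.


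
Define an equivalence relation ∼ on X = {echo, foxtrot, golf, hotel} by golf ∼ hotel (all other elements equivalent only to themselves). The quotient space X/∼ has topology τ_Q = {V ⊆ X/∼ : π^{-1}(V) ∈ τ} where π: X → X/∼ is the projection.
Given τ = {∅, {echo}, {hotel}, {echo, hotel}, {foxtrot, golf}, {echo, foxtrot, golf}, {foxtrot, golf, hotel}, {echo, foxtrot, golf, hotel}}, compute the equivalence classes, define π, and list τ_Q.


X/∼ = {[echo], [foxtrot], [golf=hotel]}; |τ_Q| = 4.

Equivalence classes: [echo], [foxtrot], [golf=hotel].
Quotient map π: X → X/∼ sends echo ↦ [echo], foxtrot ↦ [foxtrot], golf ↦ [golf=hotel], hotel ↦ [golf=hotel].
For each subset V ⊆ X/∼, compute π^{-1}(V) ⊆ X and check whether π^{-1}(V) ∈ τ. V is open in τ_Q iff π^{-1}(V) ∈ τ.
  V = {}: π^{-1}(V) = ∅ ∈ τ ✓.
  V = {[echo]}: π^{-1}(V) = {echo} ∈ τ ✓.
  V = {[foxtrot]}: π^{-1}(V) = {foxtrot} ∉ τ ✗.
  V = {[echo], [foxtrot]}: π^{-1}(V) = {echo, foxtrot} ∉ τ ✗.
  V = {[golf=hotel]}: π^{-1}(V) = {golf, hotel} ∉ τ ✗.
  V = {[echo], [golf=hotel]}: π^{-1}(V) = {echo, golf, hotel} ∉ τ ✗.
  V = {[foxtrot], [golf=hotel]}: π^{-1}(V) = {foxtrot, golf, hotel} ∈ τ ✓.
  V = {[echo], [foxtrot], [golf=hotel]}: π^{-1}(V) = {echo, foxtrot, golf, hotel} ∈ τ ✓.
Open sets in the quotient: τ_Q = {{}, {[echo]}, {[foxtrot], [golf=hotel]}, {[echo], [foxtrot], [golf=hotel]}} (4 elements).


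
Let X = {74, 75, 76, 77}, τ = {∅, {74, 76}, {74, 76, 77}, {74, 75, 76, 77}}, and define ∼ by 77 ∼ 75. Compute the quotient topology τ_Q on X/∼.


X/∼ = {[74], [75=77], [76]}; |τ_Q| = 3.

Equivalence classes: [74], [75=77], [76].
Quotient map π: X → X/∼ sends 74 ↦ [74], 75 ↦ [75=77], 76 ↦ [76], 77 ↦ [75=77].
For each subset V ⊆ X/∼, compute π^{-1}(V) ⊆ X and check whether π^{-1}(V) ∈ τ. V is open in τ_Q iff π^{-1}(V) ∈ τ.
  V = {}: π^{-1}(V) = ∅ ∈ τ ✓.
  V = {[74]}: π^{-1}(V) = {74} ∉ τ ✗.
  V = {[75=77]}: π^{-1}(V) = {75, 77} ∉ τ ✗.
  V = {[74], [75=77]}: π^{-1}(V) = {74, 75, 77} ∉ τ ✗.
  V = {[76]}: π^{-1}(V) = {76} ∉ τ ✗.
  V = {[74], [76]}: π^{-1}(V) = {74, 76} ∈ τ ✓.
  V = {[75=77], [76]}: π^{-1}(V) = {75, 76, 77} ∉ τ ✗.
  V = {[74], [75=77], [76]}: π^{-1}(V) = {74, 75, 76, 77} ∈ τ ✓.
Open sets in the quotient: τ_Q = {{}, {[74], [76]}, {[74], [75=77], [76]}} (3 elements).


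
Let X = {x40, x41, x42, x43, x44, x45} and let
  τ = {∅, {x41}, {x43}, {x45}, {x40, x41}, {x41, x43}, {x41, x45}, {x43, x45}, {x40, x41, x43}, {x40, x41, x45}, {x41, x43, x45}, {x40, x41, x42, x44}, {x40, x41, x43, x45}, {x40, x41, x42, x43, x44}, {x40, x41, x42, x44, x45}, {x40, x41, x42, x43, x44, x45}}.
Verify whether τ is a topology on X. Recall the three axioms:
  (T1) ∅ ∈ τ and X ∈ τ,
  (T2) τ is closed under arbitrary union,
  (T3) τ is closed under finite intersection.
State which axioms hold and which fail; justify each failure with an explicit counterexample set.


τ IS a topology on X.

Axiom (T1): ∅ ∈ τ? Yes; X ∈ τ? Yes.
Axiom (T2/T3): check pairwise unions and intersections of members of τ.
All pairwise intersections and unions checked — each lies in τ. Therefore τ satisfies (T1), (T2), (T3): it IS a topology on X.


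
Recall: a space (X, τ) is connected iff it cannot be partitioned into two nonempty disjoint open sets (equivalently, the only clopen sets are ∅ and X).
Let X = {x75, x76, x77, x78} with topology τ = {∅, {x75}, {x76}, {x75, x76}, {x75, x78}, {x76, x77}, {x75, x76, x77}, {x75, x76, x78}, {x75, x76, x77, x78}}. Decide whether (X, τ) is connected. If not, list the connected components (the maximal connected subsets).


(X, τ) is disconnected; components = [{x75, x78}, {x76, x77}].

Find clopen sets (U ∈ τ with X ∖ U ∈ τ):
  U = ∅, X ∖ U = {x75, x76, x77, x78} — both open, so U is clopen.
  U = {x75, x78}, X ∖ U = {x76, x77} — both open, so U is clopen.
  U = {x76, x77}, X ∖ U = {x75, x78} — both open, so U is clopen.
  U = {x75, x76, x77, x78}, X ∖ U = ∅ — both open, so U is clopen.
Nontrivial clopen(s) exist: e.g. {x75, x78}. So (X, τ) is disconnected.
Compute connected components by grouping points that agree on all clopens:
  component: {x75, x78}
  component: {x76, x77}


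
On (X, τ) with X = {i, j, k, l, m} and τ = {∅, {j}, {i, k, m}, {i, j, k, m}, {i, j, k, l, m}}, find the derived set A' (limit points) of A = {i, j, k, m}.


A' = {i, k, l, m}

For each x ∈ X, list the open sets U ∈ τ with x ∈ U, then check whether U ∩ (A ∖ {x}) ≠ ∅ for every such U.
  x = i: opens ∋ x are {i, k, m}, {i, j, k, m}, {i, j, k, l, m}; each meets A ∖ {i}, so x IS a limit point.
  x = j: open {j} ∋ x has {j} ∩ (A ∖ {j}) = ∅, so x is NOT a limit point.
  x = k: opens ∋ x are {i, k, m}, {i, j, k, m}, {i, j, k, l, m}; each meets A ∖ {k}, so x IS a limit point.
  x = l: opens ∋ x are {i, j, k, l, m}; each meets A ∖ {l}, so x IS a limit point.
  x = m: opens ∋ x are {i, k, m}, {i, j, k, m}, {i, j, k, l, m}; each meets A ∖ {m}, so x IS a limit point.
Collecting: A' = {i, k, l, m}.


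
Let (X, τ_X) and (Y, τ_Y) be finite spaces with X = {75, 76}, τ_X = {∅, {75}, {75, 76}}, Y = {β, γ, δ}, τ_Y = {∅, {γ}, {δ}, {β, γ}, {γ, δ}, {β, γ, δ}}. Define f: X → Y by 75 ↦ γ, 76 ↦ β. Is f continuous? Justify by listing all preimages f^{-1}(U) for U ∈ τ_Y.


f IS continuous.

Compute f^{-1}(U) for each U ∈ τ_Y:
  U = ∅: f^{-1}(U) = ∅ ∈ τ_X ✓.
  U = {γ}: f^{-1}(U) = {75} ∈ τ_X ✓.
  U = {δ}: f^{-1}(U) = ∅ ∈ τ_X ✓.
  U = {β, γ}: f^{-1}(U) = {75, 76} ∈ τ_X ✓.
  U = {γ, δ}: f^{-1}(U) = {75} ∈ τ_X ✓.
  U = {β, γ, δ}: f^{-1}(U) = {75, 76} ∈ τ_X ✓.
Every preimage lies in τ_X, so f IS continuous.


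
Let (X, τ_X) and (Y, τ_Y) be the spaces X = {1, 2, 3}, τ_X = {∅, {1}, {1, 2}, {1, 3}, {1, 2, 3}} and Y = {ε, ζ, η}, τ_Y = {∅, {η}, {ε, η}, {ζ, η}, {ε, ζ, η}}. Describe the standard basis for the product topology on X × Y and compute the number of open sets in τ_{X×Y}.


Basis B = {∅ × ∅, {1} × {η}, {1} × {ε, η}, {1} × {ζ, η}, {1, 2} × {η}, {1, 3} × {η}, {1} × {ε, ζ, η}, {1, 2, 3} × {η}, {1, 2} × {ε, η}, {1, 3} × {ε, η}, {1, 2} × {ζ, η}, {1, 3} × {ζ, η}, {1, 2} × {ε, ζ, η}, {1, 3} × {ε, ζ, η}, {1, 2, 3} × {ε, η}, {1, 2, 3} × {ζ, η}, {1, 2, 3} × {ε, ζ, η}}; |τ_{X×Y}| = 48.

Enumerate products U × V with U ∈ τ_X, V ∈ τ_Y (deduplicated):
  ∅ × ∅ = {} (∅)
  {1} × {η} = {(1,η)}
  {1} × {ε, η} = {(1,ε), (1,η)}
  {1} × {ζ, η} = {(1,ζ), (1,η)}
  {1, 2} × {η} = {(1,η), (2,η)}
  {1, 3} × {η} = {(1,η), (3,η)}
  {1} × {ε, ζ, η} = {(1,ε), (1,ζ), (1,η)}
  {1, 2, 3} × {η} = {(1,η), (2,η), (3,η)}
  {1, 2} × {ε, η} = {(1,ε), (1,η), (2,ε), (2,η)}
  {1, 3} × {ε, η} = {(1,ε), (1,η), (3,ε), (3,η)}
  {1, 2} × {ζ, η} = {(1,ζ), (1,η), (2,ζ), (2,η)}
  {1, 3} × {ζ, η} = {(1,ζ), (1,η), (3,ζ), (3,η)}
  {1, 2} × {ε, ζ, η} = {(1,ε), (1,ζ), (1,η), (2,ε), (2,ζ), (2,η)}
  {1, 3} × {ε, ζ, η} = {(1,ε), (1,ζ), (1,η), (3,ε), (3,ζ), (3,η)}
  {1, 2, 3} × {ε, η} = {(1,ε), (1,η), (2,ε), (2,η), (3,ε), (3,η)}
  {1, 2, 3} × {ζ, η} = {(1,ζ), (1,η), (2,ζ), (2,η), (3,ζ), (3,η)}
  {1, 2, 3} × {ε, ζ, η} = {(1,ε), (1,ζ), (1,η), (2,ε), (2,ζ), (2,η), (3,ε), (3,ζ), (3,η)}
These 17 distinct sets form the basis B.
Close under arbitrary unions to get τ_{X×Y}; counting gives |τ_{X×Y}| = 48.


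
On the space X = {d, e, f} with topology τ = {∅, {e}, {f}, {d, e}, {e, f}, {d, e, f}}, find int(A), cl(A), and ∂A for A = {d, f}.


int(A) = {f}, cl(A) = {d, f}, ∂A = {d}.

Closed sets in (X, τ) are complements of opens:
  closed(X, τ) = {∅, {d}, {f}, {d, e}, {d, f}, {d, e, f}}.
int(A) = ⋃ {U ∈ τ : U ⊆ A}. Opens contained in A: ∅, {f}.
Taking the union of these: int(A) = {f}.
cl(A) = ⋂ {C closed : A ⊆ C}. Closed sets containing A: {d, f}, {d, e, f}.
Intersecting these: cl(A) = {d, f}.
∂A = cl(A) ∖ int(A) = {d, f} ∖ {f} = {d}.


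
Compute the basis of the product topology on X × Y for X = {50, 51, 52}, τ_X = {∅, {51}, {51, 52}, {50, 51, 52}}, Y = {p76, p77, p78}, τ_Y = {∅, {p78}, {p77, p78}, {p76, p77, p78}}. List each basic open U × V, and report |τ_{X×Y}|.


Basis B = {∅ × ∅, {51} × {p78}, {51} × {p77, p78}, {51, 52} × {p78}, {50, 51, 52} × {p78}, {51} × {p76, p77, p78}, {51, 52} × {p77, p78}, {50, 51, 52} × {p77, p78}, {51, 52} × {p76, p77, p78}, {50, 51, 52} × {p76, p77, p78}}; |τ_{X×Y}| = 20.

Enumerate products U × V with U ∈ τ_X, V ∈ τ_Y (deduplicated):
  ∅ × ∅ = {} (∅)
  {51} × {p78} = {(51,p78)}
  {51} × {p77, p78} = {(51,p77), (51,p78)}
  {51, 52} × {p78} = {(51,p78), (52,p78)}
  {50, 51, 52} × {p78} = {(50,p78), (51,p78), (52,p78)}
  {51} × {p76, p77, p78} = {(51,p76), (51,p77), (51,p78)}
  {51, 52} × {p77, p78} = {(51,p77), (51,p78), (52,p77), (52,p78)}
  {50, 51, 52} × {p77, p78} = {(50,p77), (50,p78), (51,p77), (51,p78), (52,p77), (52,p78)}
  {51, 52} × {p76, p77, p78} = {(51,p76), (51,p77), (51,p78), (52,p76), (52,p77), (52,p78)}
  {50, 51, 52} × {p76, p77, p78} = {(50,p76), (50,p77), (50,p78), (51,p76), (51,p77), (51,p78), (52,p76), (52,p77), (52,p78)}
These 10 distinct sets form the basis B.
Close under arbitrary unions to get τ_{X×Y}; counting gives |τ_{X×Y}| = 20.


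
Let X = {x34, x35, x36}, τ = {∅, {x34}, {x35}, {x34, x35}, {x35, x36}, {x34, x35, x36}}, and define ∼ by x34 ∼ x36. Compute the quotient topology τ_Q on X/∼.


X/∼ = {[x34=x36], [x35]}; |τ_Q| = 3.

Equivalence classes: [x34=x36], [x35].
Quotient map π: X → X/∼ sends x34 ↦ [x34=x36], x35 ↦ [x35], x36 ↦ [x34=x36].
For each subset V ⊆ X/∼, compute π^{-1}(V) ⊆ X and check whether π^{-1}(V) ∈ τ. V is open in τ_Q iff π^{-1}(V) ∈ τ.
  V = {}: π^{-1}(V) = ∅ ∈ τ ✓.
  V = {[x34=x36]}: π^{-1}(V) = {x34, x36} ∉ τ ✗.
  V = {[x35]}: π^{-1}(V) = {x35} ∈ τ ✓.
  V = {[x34=x36], [x35]}: π^{-1}(V) = {x34, x35, x36} ∈ τ ✓.
Open sets in the quotient: τ_Q = {{}, {[x35]}, {[x34=x36], [x35]}} (3 elements).


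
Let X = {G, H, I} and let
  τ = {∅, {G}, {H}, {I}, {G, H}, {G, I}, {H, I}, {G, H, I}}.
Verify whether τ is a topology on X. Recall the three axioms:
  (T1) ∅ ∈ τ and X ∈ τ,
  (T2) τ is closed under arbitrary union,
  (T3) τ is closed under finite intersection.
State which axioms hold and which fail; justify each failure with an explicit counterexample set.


τ IS a topology on X.

Axiom (T1): ∅ ∈ τ? Yes; X ∈ τ? Yes.
Axiom (T2/T3): check pairwise unions and intersections of members of τ.
All pairwise intersections and unions checked — each lies in τ. Therefore τ satisfies (T1), (T2), (T3): it IS a topology on X.


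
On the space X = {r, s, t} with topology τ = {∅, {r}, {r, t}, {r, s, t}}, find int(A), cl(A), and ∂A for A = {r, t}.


int(A) = {r, t}, cl(A) = {r, s, t}, ∂A = {s}.

Closed sets in (X, τ) are complements of opens:
  closed(X, τ) = {∅, {s}, {s, t}, {r, s, t}}.
int(A) = ⋃ {U ∈ τ : U ⊆ A}. Opens contained in A: ∅, {r}, {r, t}.
Taking the union of these: int(A) = {r, t}.
cl(A) = ⋂ {C closed : A ⊆ C}. Closed sets containing A: {r, s, t}.
Intersecting these: cl(A) = {r, s, t}.
∂A = cl(A) ∖ int(A) = {r, s, t} ∖ {r, t} = {s}.


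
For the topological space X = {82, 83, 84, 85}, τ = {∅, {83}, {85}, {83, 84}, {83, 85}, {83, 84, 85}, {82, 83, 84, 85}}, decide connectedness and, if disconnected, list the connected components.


(X, τ) is connected.

Find clopen sets (U ∈ τ with X ∖ U ∈ τ):
  U = ∅, X ∖ U = {82, 83, 84, 85} — both open, so U is clopen.
  U = {82, 83, 84, 85}, X ∖ U = ∅ — both open, so U is clopen.
Only trivial clopens (∅ and X) exist, so (X, τ) is connected.
Compute connected components by grouping points that agree on all clopens:
  component: {82, 83, 84, 85}


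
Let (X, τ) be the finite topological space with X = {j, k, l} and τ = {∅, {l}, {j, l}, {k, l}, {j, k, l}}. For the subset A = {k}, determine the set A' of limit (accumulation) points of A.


A' = ∅

For each x ∈ X, list the open sets U ∈ τ with x ∈ U, then check whether U ∩ (A ∖ {x}) ≠ ∅ for every such U.
  x = j: open {j, l} ∋ x has {j, l} ∩ (A ∖ {j}) = ∅, so x is NOT a limit point.
  x = k: open {k, l} ∋ x has {k, l} ∩ (A ∖ {k}) = ∅, so x is NOT a limit point.
  x = l: open {l} ∋ x has {l} ∩ (A ∖ {l}) = ∅, so x is NOT a limit point.
Collecting: A' = ∅.


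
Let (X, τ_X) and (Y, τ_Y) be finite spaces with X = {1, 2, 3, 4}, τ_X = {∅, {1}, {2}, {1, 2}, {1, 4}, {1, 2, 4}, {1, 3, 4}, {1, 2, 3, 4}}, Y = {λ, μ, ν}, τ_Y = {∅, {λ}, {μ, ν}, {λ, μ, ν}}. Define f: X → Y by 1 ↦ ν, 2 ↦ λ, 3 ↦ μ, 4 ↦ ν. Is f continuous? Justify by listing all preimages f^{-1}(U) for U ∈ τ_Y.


f IS continuous.

Compute f^{-1}(U) for each U ∈ τ_Y:
  U = ∅: f^{-1}(U) = ∅ ∈ τ_X ✓.
  U = {λ}: f^{-1}(U) = {2} ∈ τ_X ✓.
  U = {μ, ν}: f^{-1}(U) = {1, 3, 4} ∈ τ_X ✓.
  U = {λ, μ, ν}: f^{-1}(U) = {1, 2, 3, 4} ∈ τ_X ✓.
Every preimage lies in τ_X, so f IS continuous.


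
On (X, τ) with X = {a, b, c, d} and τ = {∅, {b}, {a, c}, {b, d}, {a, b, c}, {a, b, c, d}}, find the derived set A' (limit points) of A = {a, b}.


A' = {c, d}

For each x ∈ X, list the open sets U ∈ τ with x ∈ U, then check whether U ∩ (A ∖ {x}) ≠ ∅ for every such U.
  x = a: open {a, c} ∋ x has {a, c} ∩ (A ∖ {a}) = ∅, so x is NOT a limit point.
  x = b: open {b} ∋ x has {b} ∩ (A ∖ {b}) = ∅, so x is NOT a limit point.
  x = c: opens ∋ x are {a, c}, {a, b, c}, {a, b, c, d}; each meets A ∖ {c}, so x IS a limit point.
  x = d: opens ∋ x are {b, d}, {a, b, c, d}; each meets A ∖ {d}, so x IS a limit point.
Collecting: A' = {c, d}.


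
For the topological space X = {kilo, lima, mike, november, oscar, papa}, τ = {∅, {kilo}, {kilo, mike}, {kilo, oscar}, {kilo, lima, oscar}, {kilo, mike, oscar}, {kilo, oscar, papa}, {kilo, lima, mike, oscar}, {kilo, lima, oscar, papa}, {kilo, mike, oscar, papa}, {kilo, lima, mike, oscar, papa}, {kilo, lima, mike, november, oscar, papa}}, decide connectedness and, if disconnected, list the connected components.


(X, τ) is connected.

Find clopen sets (U ∈ τ with X ∖ U ∈ τ):
  U = ∅, X ∖ U = {kilo, lima, mike, november, oscar, papa} — both open, so U is clopen.
  U = {kilo, lima, mike, november, oscar, papa}, X ∖ U = ∅ — both open, so U is clopen.
Only trivial clopens (∅ and X) exist, so (X, τ) is connected.
Compute connected components by grouping points that agree on all clopens:
  component: {kilo, lima, mike, november, oscar, papa}


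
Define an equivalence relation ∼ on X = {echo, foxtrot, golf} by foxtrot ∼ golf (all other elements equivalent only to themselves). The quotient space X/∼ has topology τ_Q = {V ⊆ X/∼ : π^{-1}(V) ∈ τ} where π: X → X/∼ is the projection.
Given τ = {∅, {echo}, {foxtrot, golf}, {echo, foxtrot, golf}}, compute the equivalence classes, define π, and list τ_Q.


X/∼ = {[echo], [foxtrot=golf]}; |τ_Q| = 4.

Equivalence classes: [echo], [foxtrot=golf].
Quotient map π: X → X/∼ sends echo ↦ [echo], foxtrot ↦ [foxtrot=golf], golf ↦ [foxtrot=golf].
For each subset V ⊆ X/∼, compute π^{-1}(V) ⊆ X and check whether π^{-1}(V) ∈ τ. V is open in τ_Q iff π^{-1}(V) ∈ τ.
  V = {}: π^{-1}(V) = ∅ ∈ τ ✓.
  V = {[echo]}: π^{-1}(V) = {echo} ∈ τ ✓.
  V = {[foxtrot=golf]}: π^{-1}(V) = {foxtrot, golf} ∈ τ ✓.
  V = {[echo], [foxtrot=golf]}: π^{-1}(V) = {echo, foxtrot, golf} ∈ τ ✓.
Open sets in the quotient: τ_Q = {{}, {[echo]}, {[foxtrot=golf]}, {[echo], [foxtrot=golf]}} (4 elements).


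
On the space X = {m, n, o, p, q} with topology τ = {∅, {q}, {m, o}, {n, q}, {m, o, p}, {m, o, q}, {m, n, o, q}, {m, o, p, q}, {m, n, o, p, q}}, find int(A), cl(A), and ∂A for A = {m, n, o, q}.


int(A) = {m, n, o, q}, cl(A) = {m, n, o, p, q}, ∂A = {p}.

Closed sets in (X, τ) are complements of opens:
  closed(X, τ) = {∅, {n}, {p}, {n, p}, {n, q}, {m, o, p}, {n, p, q}, {m, n, o, p}, {m, n, o, p, q}}.
int(A) = ⋃ {U ∈ τ : U ⊆ A}. Opens contained in A: ∅, {q}, {m, o}, {n, q}, {m, o, q}, {m, n, o, q}.
Taking the union of these: int(A) = {m, n, o, q}.
cl(A) = ⋂ {C closed : A ⊆ C}. Closed sets containing A: {m, n, o, p, q}.
Intersecting these: cl(A) = {m, n, o, p, q}.
∂A = cl(A) ∖ int(A) = {m, n, o, p, q} ∖ {m, n, o, q} = {p}.


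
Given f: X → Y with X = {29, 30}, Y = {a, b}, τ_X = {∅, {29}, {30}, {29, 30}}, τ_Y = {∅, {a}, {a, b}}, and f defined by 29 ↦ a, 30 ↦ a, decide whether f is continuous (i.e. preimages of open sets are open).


f IS continuous.

Compute f^{-1}(U) for each U ∈ τ_Y:
  U = ∅: f^{-1}(U) = ∅ ∈ τ_X ✓.
  U = {a}: f^{-1}(U) = {29, 30} ∈ τ_X ✓.
  U = {a, b}: f^{-1}(U) = {29, 30} ∈ τ_X ✓.
Every preimage lies in τ_X, so f IS continuous.


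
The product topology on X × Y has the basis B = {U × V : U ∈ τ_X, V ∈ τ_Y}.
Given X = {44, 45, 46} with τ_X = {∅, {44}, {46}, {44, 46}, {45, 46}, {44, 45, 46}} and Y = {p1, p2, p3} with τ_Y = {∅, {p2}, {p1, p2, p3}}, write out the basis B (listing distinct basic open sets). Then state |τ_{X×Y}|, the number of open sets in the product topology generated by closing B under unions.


Basis B = {∅ × ∅, {44} × {p2}, {46} × {p2}, {44, 46} × {p2}, {45, 46} × {p2}, {44} × {p1, p2, p3}, {44, 45, 46} × {p2}, {46} × {p1, p2, p3}, {44, 46} × {p1, p2, p3}, {45, 46} × {p1, p2, p3}, {44, 45, 46} × {p1, p2, p3}}; |τ_{X×Y}| = 18.

Enumerate products U × V with U ∈ τ_X, V ∈ τ_Y (deduplicated):
  ∅ × ∅ = {} (∅)
  {44} × {p2} = {(44,p2)}
  {46} × {p2} = {(46,p2)}
  {44, 46} × {p2} = {(44,p2), (46,p2)}
  {45, 46} × {p2} = {(45,p2), (46,p2)}
  {44} × {p1, p2, p3} = {(44,p1), (44,p2), (44,p3)}
  {44, 45, 46} × {p2} = {(44,p2), (45,p2), (46,p2)}
  {46} × {p1, p2, p3} = {(46,p1), (46,p2), (46,p3)}
  {44, 46} × {p1, p2, p3} = {(44,p1), (44,p2), (44,p3), (46,p1), (46,p2), (46,p3)}
  {45, 46} × {p1, p2, p3} = {(45,p1), (45,p2), (45,p3), (46,p1), (46,p2), (46,p3)}
  {44, 45, 46} × {p1, p2, p3} = {(44,p1), (44,p2), (44,p3), (45,p1), (45,p2), (45,p3), (46,p1), (46,p2), (46,p3)}
These 11 distinct sets form the basis B.
Close under arbitrary unions to get τ_{X×Y}; counting gives |τ_{X×Y}| = 18.


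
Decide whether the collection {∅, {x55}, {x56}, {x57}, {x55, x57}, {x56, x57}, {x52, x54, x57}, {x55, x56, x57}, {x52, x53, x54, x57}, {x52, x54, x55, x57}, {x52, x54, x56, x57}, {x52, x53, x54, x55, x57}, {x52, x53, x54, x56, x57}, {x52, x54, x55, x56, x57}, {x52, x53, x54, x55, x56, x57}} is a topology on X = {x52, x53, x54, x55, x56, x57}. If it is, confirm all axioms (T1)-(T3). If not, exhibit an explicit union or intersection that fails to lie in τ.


τ is NOT a topology on X.

Axiom (T1): ∅ ∈ τ? Yes; X ∈ τ? Yes.
Axiom (T2/T3): check pairwise unions and intersections of members of τ.
Counterexample for (T2): {x55} ∪ {x56} = {x55, x56} ∉ τ. Therefore τ is NOT a topology.


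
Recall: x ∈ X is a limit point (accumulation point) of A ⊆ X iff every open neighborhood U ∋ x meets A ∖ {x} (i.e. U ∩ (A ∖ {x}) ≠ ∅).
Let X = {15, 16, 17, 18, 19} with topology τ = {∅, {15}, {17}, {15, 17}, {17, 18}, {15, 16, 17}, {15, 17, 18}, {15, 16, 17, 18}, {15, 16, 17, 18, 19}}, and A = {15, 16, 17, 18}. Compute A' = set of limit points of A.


A' = {16, 18, 19}

For each x ∈ X, list the open sets U ∈ τ with x ∈ U, then check whether U ∩ (A ∖ {x}) ≠ ∅ for every such U.
  x = 15: open {15} ∋ x has {15} ∩ (A ∖ {15}) = ∅, so x is NOT a limit point.
  x = 16: opens ∋ x are {15, 16, 17}, {15, 16, 17, 18}, {15, 16, 17, 18, 19}; each meets A ∖ {16}, so x IS a limit point.
  x = 17: open {17} ∋ x has {17} ∩ (A ∖ {17}) = ∅, so x is NOT a limit point.
  x = 18: opens ∋ x are {17, 18}, {15, 17, 18}, {15, 16, 17, 18}, {15, 16, 17, 18, 19}; each meets A ∖ {18}, so x IS a limit point.
  x = 19: opens ∋ x are {15, 16, 17, 18, 19}; each meets A ∖ {19}, so x IS a limit point.
Collecting: A' = {16, 18, 19}.


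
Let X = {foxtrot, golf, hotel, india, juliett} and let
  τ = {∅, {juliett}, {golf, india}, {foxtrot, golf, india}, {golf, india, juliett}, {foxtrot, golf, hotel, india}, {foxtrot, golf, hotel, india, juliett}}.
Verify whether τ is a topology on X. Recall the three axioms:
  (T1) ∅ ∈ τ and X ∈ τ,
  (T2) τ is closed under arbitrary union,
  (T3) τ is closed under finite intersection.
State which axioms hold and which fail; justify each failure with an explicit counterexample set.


τ is NOT a topology on X.

Axiom (T1): ∅ ∈ τ? Yes; X ∈ τ? Yes.
Axiom (T2/T3): check pairwise unions and intersections of members of τ.
Counterexample for (T2): {juliett} ∪ {foxtrot, golf, india} = {foxtrot, golf, india, juliett} ∉ τ. Therefore τ is NOT a topology.


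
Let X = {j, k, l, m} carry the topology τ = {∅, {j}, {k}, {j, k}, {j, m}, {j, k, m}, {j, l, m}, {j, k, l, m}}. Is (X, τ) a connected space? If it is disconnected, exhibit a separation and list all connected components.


(X, τ) is disconnected; components = [{k}, {j, l, m}].

Find clopen sets (U ∈ τ with X ∖ U ∈ τ):
  U = ∅, X ∖ U = {j, k, l, m} — both open, so U is clopen.
  U = {k}, X ∖ U = {j, l, m} — both open, so U is clopen.
  U = {j, l, m}, X ∖ U = {k} — both open, so U is clopen.
  U = {j, k, l, m}, X ∖ U = ∅ — both open, so U is clopen.
Nontrivial clopen(s) exist: e.g. {j, l, m}. So (X, τ) is disconnected.
Compute connected components by grouping points that agree on all clopens:
  component: {k}
  component: {j, l, m}


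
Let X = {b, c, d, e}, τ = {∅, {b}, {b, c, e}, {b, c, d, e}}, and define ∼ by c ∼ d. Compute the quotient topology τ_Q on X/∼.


X/∼ = {[b], [c=d], [e]}; |τ_Q| = 3.

Equivalence classes: [b], [c=d], [e].
Quotient map π: X → X/∼ sends b ↦ [b], c ↦ [c=d], d ↦ [c=d], e ↦ [e].
For each subset V ⊆ X/∼, compute π^{-1}(V) ⊆ X and check whether π^{-1}(V) ∈ τ. V is open in τ_Q iff π^{-1}(V) ∈ τ.
  V = {}: π^{-1}(V) = ∅ ∈ τ ✓.
  V = {[b]}: π^{-1}(V) = {b} ∈ τ ✓.
  V = {[c=d]}: π^{-1}(V) = {c, d} ∉ τ ✗.
  V = {[b], [c=d]}: π^{-1}(V) = {b, c, d} ∉ τ ✗.
  V = {[e]}: π^{-1}(V) = {e} ∉ τ ✗.
  V = {[b], [e]}: π^{-1}(V) = {b, e} ∉ τ ✗.
  V = {[c=d], [e]}: π^{-1}(V) = {c, d, e} ∉ τ ✗.
  V = {[b], [c=d], [e]}: π^{-1}(V) = {b, c, d, e} ∈ τ ✓.
Open sets in the quotient: τ_Q = {{}, {[b]}, {[b], [c=d], [e]}} (3 elements).


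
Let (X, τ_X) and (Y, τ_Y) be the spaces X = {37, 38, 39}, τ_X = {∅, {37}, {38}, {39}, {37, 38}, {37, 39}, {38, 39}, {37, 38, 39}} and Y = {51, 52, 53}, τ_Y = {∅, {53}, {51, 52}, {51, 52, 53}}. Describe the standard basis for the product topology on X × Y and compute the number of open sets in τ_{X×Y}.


Basis B = {∅ × ∅, {37} × {53}, {38} × {53}, {39} × {53}, {37} × {51, 52}, {37, 38} × {53}, {37, 39} × {53}, {38} × {51, 52}, {38, 39} × {53}, {39} × {51, 52}, {37} × {51, 52, 53}, {37, 38, 39} × {53}, {38} × {51, 52, 53}, {39} × {51, 52, 53}, {37, 38} × {51, 52}, {37, 39} × {51, 52}, {38, 39} × {51, 52}, {37, 38} × {51, 52, 53}, {37, 39} × {51, 52, 53}, {37, 38, 39} × {51, 52}, {38, 39} × {51, 52, 53}, {37, 38, 39} × {51, 52, 53}}; |τ_{X×Y}| = 64.

Enumerate products U × V with U ∈ τ_X, V ∈ τ_Y (deduplicated):
  ∅ × ∅ = {} (∅)
  {37} × {53} = {(37,53)}
  {38} × {53} = {(38,53)}
  {39} × {53} = {(39,53)}
  {37} × {51, 52} = {(37,51), (37,52)}
  {37, 38} × {53} = {(37,53), (38,53)}
  {37, 39} × {53} = {(37,53), (39,53)}
  {38} × {51, 52} = {(38,51), (38,52)}
  {38, 39} × {53} = {(38,53), (39,53)}
  {39} × {51, 52} = {(39,51), (39,52)}
  {37} × {51, 52, 53} = {(37,51), (37,52), (37,53)}
  {37, 38, 39} × {53} = {(37,53), (38,53), (39,53)}
  {38} × {51, 52, 53} = {(38,51), (38,52), (38,53)}
  {39} × {51, 52, 53} = {(39,51), (39,52), (39,53)}
  {37, 38} × {51, 52} = {(37,51), (37,52), (38,51), (38,52)}
  {37, 39} × {51, 52} = {(37,51), (37,52), (39,51), (39,52)}
  {38, 39} × {51, 52} = {(38,51), (38,52), (39,51), (39,52)}
  {37, 38} × {51, 52, 53} = {(37,51), (37,52), (37,53), (38,51), (38,52), (38,53)}
  {37, 39} × {51, 52, 53} = {(37,51), (37,52), (37,53), (39,51), (39,52), (39,53)}
  {37, 38, 39} × {51, 52} = {(37,51), (37,52), (38,51), (38,52), (39,51), (39,52)}
  {38, 39} × {51, 52, 53} = {(38,51), (38,52), (38,53), (39,51), (39,52), (39,53)}
  {37, 38, 39} × {51, 52, 53} = {(37,51), (37,52), (37,53), (38,51), (38,52), (38,53), (39,51), (39,52), (39,53)}
These 22 distinct sets form the basis B.
Close under arbitrary unions to get τ_{X×Y}; counting gives |τ_{X×Y}| = 64.


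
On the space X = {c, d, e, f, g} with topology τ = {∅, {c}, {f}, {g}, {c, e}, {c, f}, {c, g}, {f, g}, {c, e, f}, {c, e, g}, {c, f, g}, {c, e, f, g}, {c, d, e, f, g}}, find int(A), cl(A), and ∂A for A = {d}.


int(A) = ∅, cl(A) = {d}, ∂A = {d}.

Closed sets in (X, τ) are complements of opens:
  closed(X, τ) = {∅, {d}, {d, e}, {d, f}, {d, g}, {c, d, e}, {d, e, f}, {d, e, g}, {d, f, g}, {c, d, e, f}, {c, d, e, g}, {d, e, f, g}, {c, d, e, f, g}}.
int(A) = ⋃ {U ∈ τ : U ⊆ A}. Opens contained in A: ∅.
Taking the union of these: int(A) = ∅.
cl(A) = ⋂ {C closed : A ⊆ C}. Closed sets containing A: {d}, {d, e}, {d, f}, {d, g}, {c, d, e}, {d, e, f}, {d, e, g}, {d, f, g}, {c, d, e, f}, {c, d, e, g}, {d, e, f, g}, {c, d, e, f, g}.
Intersecting these: cl(A) = {d}.
∂A = cl(A) ∖ int(A) = {d} ∖ ∅ = {d}.


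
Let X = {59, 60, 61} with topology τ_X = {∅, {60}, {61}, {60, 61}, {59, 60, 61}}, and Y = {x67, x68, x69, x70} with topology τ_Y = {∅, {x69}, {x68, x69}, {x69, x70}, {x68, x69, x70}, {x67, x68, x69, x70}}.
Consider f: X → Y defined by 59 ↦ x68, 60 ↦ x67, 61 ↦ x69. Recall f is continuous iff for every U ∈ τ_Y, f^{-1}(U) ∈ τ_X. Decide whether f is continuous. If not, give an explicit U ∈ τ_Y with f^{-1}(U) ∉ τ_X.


f is NOT continuous.

Compute f^{-1}(U) for each U ∈ τ_Y:
  U = ∅: f^{-1}(U) = ∅ ∈ τ_X ✓.
  U = {x69}: f^{-1}(U) = {61} ∈ τ_X ✓.
  U = {x68, x69}: f^{-1}(U) = {59, 61} ∉ τ_X ✗.
  U = {x69, x70}: f^{-1}(U) = {61} ∈ τ_X ✓.
  U = {x68, x69, x70}: f^{-1}(U) = {59, 61} ∉ τ_X ✗.
  U = {x67, x68, x69, x70}: f^{-1}(U) = {59, 60, 61} ∈ τ_X ✓.
Found U = {x68, x69} with f^{-1}(U) = {59, 61} not in τ_X. Therefore f is NOT continuous.


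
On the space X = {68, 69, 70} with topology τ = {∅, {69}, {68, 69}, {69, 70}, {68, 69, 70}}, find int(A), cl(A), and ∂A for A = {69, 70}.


int(A) = {69, 70}, cl(A) = {68, 69, 70}, ∂A = {68}.

Closed sets in (X, τ) are complements of opens:
  closed(X, τ) = {∅, {68}, {70}, {68, 70}, {68, 69, 70}}.
int(A) = ⋃ {U ∈ τ : U ⊆ A}. Opens contained in A: ∅, {69}, {69, 70}.
Taking the union of these: int(A) = {69, 70}.
cl(A) = ⋂ {C closed : A ⊆ C}. Closed sets containing A: {68, 69, 70}.
Intersecting these: cl(A) = {68, 69, 70}.
∂A = cl(A) ∖ int(A) = {68, 69, 70} ∖ {69, 70} = {68}.


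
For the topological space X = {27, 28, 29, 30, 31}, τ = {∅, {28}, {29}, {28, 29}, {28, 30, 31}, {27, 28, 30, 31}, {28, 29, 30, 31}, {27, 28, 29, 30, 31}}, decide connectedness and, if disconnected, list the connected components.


(X, τ) is disconnected; components = [{29}, {27, 28, 30, 31}].

Find clopen sets (U ∈ τ with X ∖ U ∈ τ):
  U = ∅, X ∖ U = {27, 28, 29, 30, 31} — both open, so U is clopen.
  U = {29}, X ∖ U = {27, 28, 30, 31} — both open, so U is clopen.
  U = {27, 28, 30, 31}, X ∖ U = {29} — both open, so U is clopen.
  U = {27, 28, 29, 30, 31}, X ∖ U = ∅ — both open, so U is clopen.
Nontrivial clopen(s) exist: e.g. {29}. So (X, τ) is disconnected.
Compute connected components by grouping points that agree on all clopens:
  component: {29}
  component: {27, 28, 30, 31}


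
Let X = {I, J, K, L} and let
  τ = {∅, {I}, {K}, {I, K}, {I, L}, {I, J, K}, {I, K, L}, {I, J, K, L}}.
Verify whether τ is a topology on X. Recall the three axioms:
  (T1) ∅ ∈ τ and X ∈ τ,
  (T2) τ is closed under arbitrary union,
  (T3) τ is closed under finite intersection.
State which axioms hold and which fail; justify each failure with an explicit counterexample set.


τ IS a topology on X.

Axiom (T1): ∅ ∈ τ? Yes; X ∈ τ? Yes.
Axiom (T2/T3): check pairwise unions and intersections of members of τ.
All pairwise intersections and unions checked — each lies in τ. Therefore τ satisfies (T1), (T2), (T3): it IS a topology on X.


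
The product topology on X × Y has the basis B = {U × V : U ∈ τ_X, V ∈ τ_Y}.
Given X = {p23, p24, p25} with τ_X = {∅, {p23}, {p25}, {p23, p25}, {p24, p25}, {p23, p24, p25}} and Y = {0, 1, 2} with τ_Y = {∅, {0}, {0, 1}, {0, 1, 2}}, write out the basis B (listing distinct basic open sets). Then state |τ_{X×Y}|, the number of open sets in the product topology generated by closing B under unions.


Basis B = {∅ × ∅, {p23} × {0}, {p25} × {0}, {p23} × {0, 1}, {p23, p25} × {0}, {p24, p25} × {0}, {p25} × {0, 1}, {p23} × {0, 1, 2}, {p23, p24, p25} × {0}, {p25} × {0, 1, 2}, {p23, p25} × {0, 1}, {p24, p25} × {0, 1}, {p23, p25} × {0, 1, 2}, {p23, p24, p25} × {0, 1}, {p24, p25} × {0, 1, 2}, {p23, p24, p25} × {0, 1, 2}}; |τ_{X×Y}| = 40.

Enumerate products U × V with U ∈ τ_X, V ∈ τ_Y (deduplicated):
  ∅ × ∅ = {} (∅)
  {p23} × {0} = {(p23,0)}
  {p25} × {0} = {(p25,0)}
  {p23} × {0, 1} = {(p23,0), (p23,1)}
  {p23, p25} × {0} = {(p23,0), (p25,0)}
  {p24, p25} × {0} = {(p24,0), (p25,0)}
  {p25} × {0, 1} = {(p25,0), (p25,1)}
  {p23} × {0, 1, 2} = {(p23,0), (p23,1), (p23,2)}
  {p23, p24, p25} × {0} = {(p23,0), (p24,0), (p25,0)}
  {p25} × {0, 1, 2} = {(p25,0), (p25,1), (p25,2)}
  {p23, p25} × {0, 1} = {(p23,0), (p23,1), (p25,0), (p25,1)}
  {p24, p25} × {0, 1} = {(p24,0), (p24,1), (p25,0), (p25,1)}
  {p23, p25} × {0, 1, 2} = {(p23,0), (p23,1), (p23,2), (p25,0), (p25,1), (p25,2)}
  {p23, p24, p25} × {0, 1} = {(p23,0), (p23,1), (p24,0), (p24,1), (p25,0), (p25,1)}
  {p24, p25} × {0, 1, 2} = {(p24,0), (p24,1), (p24,2), (p25,0), (p25,1), (p25,2)}
  {p23, p24, p25} × {0, 1, 2} = {(p23,0), (p23,1), (p23,2), (p24,0), (p24,1), (p24,2), (p25,0), (p25,1), (p25,2)}
These 16 distinct sets form the basis B.
Close under arbitrary unions to get τ_{X×Y}; counting gives |τ_{X×Y}| = 40.


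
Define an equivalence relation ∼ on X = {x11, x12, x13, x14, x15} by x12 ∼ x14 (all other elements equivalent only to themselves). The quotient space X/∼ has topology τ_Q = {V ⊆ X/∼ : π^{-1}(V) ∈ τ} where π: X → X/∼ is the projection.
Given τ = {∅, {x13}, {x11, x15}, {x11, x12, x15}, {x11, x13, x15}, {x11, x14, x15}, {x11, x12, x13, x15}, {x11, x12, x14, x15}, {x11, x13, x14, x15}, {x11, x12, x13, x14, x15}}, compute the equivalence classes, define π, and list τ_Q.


X/∼ = {[x11], [x12=x14], [x13], [x15]}; |τ_Q| = 6.

Equivalence classes: [x11], [x12=x14], [x13], [x15].
Quotient map π: X → X/∼ sends x11 ↦ [x11], x12 ↦ [x12=x14], x13 ↦ [x13], x14 ↦ [x12=x14], x15 ↦ [x15].
For each subset V ⊆ X/∼, compute π^{-1}(V) ⊆ X and check whether π^{-1}(V) ∈ τ. V is open in τ_Q iff π^{-1}(V) ∈ τ.
  V = {}: π^{-1}(V) = ∅ ∈ τ ✓.
  V = {[x11]}: π^{-1}(V) = {x11} ∉ τ ✗.
  V = {[x12=x14]}: π^{-1}(V) = {x12, x14} ∉ τ ✗.
  V = {[x11], [x12=x14]}: π^{-1}(V) = {x11, x12, x14} ∉ τ ✗.
  V = {[x13]}: π^{-1}(V) = {x13} ∈ τ ✓.
  V = {[x11], [x13]}: π^{-1}(V) = {x11, x13} ∉ τ ✗.
  V = {[x12=x14], [x13]}: π^{-1}(V) = {x12, x13, x14} ∉ τ ✗.
  V = {[x11], [x12=x14], [x13]}: π^{-1}(V) = {x11, x12, x13, x14} ∉ τ ✗.
  V = {[x15]}: π^{-1}(V) = {x15} ∉ τ ✗.
  V = {[x11], [x15]}: π^{-1}(V) = {x11, x15} ∈ τ ✓.
  V = {[x12=x14], [x15]}: π^{-1}(V) = {x12, x14, x15} ∉ τ ✗.
  V = {[x11], [x12=x14], [x15]}: π^{-1}(V) = {x11, x12, x14, x15} ∈ τ ✓.
  V = {[x13], [x15]}: π^{-1}(V) = {x13, x15} ∉ τ ✗.
  V = {[x11], [x13], [x15]}: π^{-1}(V) = {x11, x13, x15} ∈ τ ✓.
  V = {[x12=x14], [x13], [x15]}: π^{-1}(V) = {x12, x13, x14, x15} ∉ τ ✗.
  V = {[x11], [x12=x14], [x13], [x15]}: π^{-1}(V) = {x11, x12, x13, x14, x15} ∈ τ ✓.
Open sets in the quotient: τ_Q = {{}, {[x13]}, {[x11], [x15]}, {[x11], [x12=x14], [x15]}, {[x11], [x13], [x15]}, {[x11], [x12=x14], [x13], [x15]}} (6 elements).


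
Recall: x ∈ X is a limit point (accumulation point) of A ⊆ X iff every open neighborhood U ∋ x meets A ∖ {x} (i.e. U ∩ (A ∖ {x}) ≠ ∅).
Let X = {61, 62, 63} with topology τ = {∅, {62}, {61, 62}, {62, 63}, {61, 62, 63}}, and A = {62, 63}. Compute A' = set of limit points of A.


A' = {61, 63}

For each x ∈ X, list the open sets U ∈ τ with x ∈ U, then check whether U ∩ (A ∖ {x}) ≠ ∅ for every such U.
  x = 61: opens ∋ x are {61, 62}, {61, 62, 63}; each meets A ∖ {61}, so x IS a limit point.
  x = 62: open {62} ∋ x has {62} ∩ (A ∖ {62}) = ∅, so x is NOT a limit point.
  x = 63: opens ∋ x are {62, 63}, {61, 62, 63}; each meets A ∖ {63}, so x IS a limit point.
Collecting: A' = {61, 63}.


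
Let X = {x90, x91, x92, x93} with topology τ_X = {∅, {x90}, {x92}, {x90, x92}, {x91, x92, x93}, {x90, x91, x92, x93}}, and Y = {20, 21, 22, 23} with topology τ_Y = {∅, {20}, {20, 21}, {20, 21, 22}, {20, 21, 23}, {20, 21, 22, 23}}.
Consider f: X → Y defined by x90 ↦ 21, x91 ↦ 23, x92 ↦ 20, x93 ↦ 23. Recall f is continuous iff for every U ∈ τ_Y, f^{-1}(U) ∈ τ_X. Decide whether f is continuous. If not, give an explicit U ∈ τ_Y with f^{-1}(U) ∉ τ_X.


f IS continuous.

Compute f^{-1}(U) for each U ∈ τ_Y:
  U = ∅: f^{-1}(U) = ∅ ∈ τ_X ✓.
  U = {20}: f^{-1}(U) = {x92} ∈ τ_X ✓.
  U = {20, 21}: f^{-1}(U) = {x90, x92} ∈ τ_X ✓.
  U = {20, 21, 22}: f^{-1}(U) = {x90, x92} ∈ τ_X ✓.
  U = {20, 21, 23}: f^{-1}(U) = {x90, x91, x92, x93} ∈ τ_X ✓.
  U = {20, 21, 22, 23}: f^{-1}(U) = {x90, x91, x92, x93} ∈ τ_X ✓.
Every preimage lies in τ_X, so f IS continuous.


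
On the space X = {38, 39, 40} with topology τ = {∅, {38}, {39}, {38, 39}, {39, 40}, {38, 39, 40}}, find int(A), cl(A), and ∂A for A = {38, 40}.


int(A) = {38}, cl(A) = {38, 40}, ∂A = {40}.

Closed sets in (X, τ) are complements of opens:
  closed(X, τ) = {∅, {38}, {40}, {38, 40}, {39, 40}, {38, 39, 40}}.
int(A) = ⋃ {U ∈ τ : U ⊆ A}. Opens contained in A: ∅, {38}.
Taking the union of these: int(A) = {38}.
cl(A) = ⋂ {C closed : A ⊆ C}. Closed sets containing A: {38, 40}, {38, 39, 40}.
Intersecting these: cl(A) = {38, 40}.
∂A = cl(A) ∖ int(A) = {38, 40} ∖ {38} = {40}.


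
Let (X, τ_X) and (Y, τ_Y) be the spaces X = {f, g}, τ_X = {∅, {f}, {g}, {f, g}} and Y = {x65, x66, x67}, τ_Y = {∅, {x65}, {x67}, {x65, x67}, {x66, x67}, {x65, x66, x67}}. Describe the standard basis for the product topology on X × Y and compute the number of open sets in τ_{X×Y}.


Basis B = {∅ × ∅, {f} × {x65}, {f} × {x67}, {g} × {x65}, {g} × {x67}, {f} × {x65, x67}, {f, g} × {x65}, {f} × {x66, x67}, {f, g} × {x67}, {g} × {x65, x67}, {g} × {x66, x67}, {f} × {x65, x66, x67}, {g} × {x65, x66, x67}, {f, g} × {x65, x67}, {f, g} × {x66, x67}, {f, g} × {x65, x66, x67}}; |τ_{X×Y}| = 36.

Enumerate products U × V with U ∈ τ_X, V ∈ τ_Y (deduplicated):
  ∅ × ∅ = {} (∅)
  {f} × {x65} = {(f,x65)}
  {f} × {x67} = {(f,x67)}
  {g} × {x65} = {(g,x65)}
  {g} × {x67} = {(g,x67)}
  {f} × {x65, x67} = {(f,x65), (f,x67)}
  {f, g} × {x65} = {(f,x65), (g,x65)}
  {f} × {x66, x67} = {(f,x66), (f,x67)}
  {f, g} × {x67} = {(f,x67), (g,x67)}
  {g} × {x65, x67} = {(g,x65), (g,x67)}
  {g} × {x66, x67} = {(g,x66), (g,x67)}
  {f} × {x65, x66, x67} = {(f,x65), (f,x66), (f,x67)}
  {g} × {x65, x66, x67} = {(g,x65), (g,x66), (g,x67)}
  {f, g} × {x65, x67} = {(f,x65), (f,x67), (g,x65), (g,x67)}
  {f, g} × {x66, x67} = {(f,x66), (f,x67), (g,x66), (g,x67)}
  {f, g} × {x65, x66, x67} = {(f,x65), (f,x66), (f,x67), (g,x65), (g,x66), (g,x67)}
These 16 distinct sets form the basis B.
Close under arbitrary unions to get τ_{X×Y}; counting gives |τ_{X×Y}| = 36.


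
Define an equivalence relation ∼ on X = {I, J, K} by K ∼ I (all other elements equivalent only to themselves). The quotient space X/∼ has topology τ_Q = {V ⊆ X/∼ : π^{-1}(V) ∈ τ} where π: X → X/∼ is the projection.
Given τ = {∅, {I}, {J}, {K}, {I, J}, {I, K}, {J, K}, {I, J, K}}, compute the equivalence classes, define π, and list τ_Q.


X/∼ = {[I=K], [J]}; |τ_Q| = 4.

Equivalence classes: [I=K], [J].
Quotient map π: X → X/∼ sends I ↦ [I=K], J ↦ [J], K ↦ [I=K].
For each subset V ⊆ X/∼, compute π^{-1}(V) ⊆ X and check whether π^{-1}(V) ∈ τ. V is open in τ_Q iff π^{-1}(V) ∈ τ.
  V = {}: π^{-1}(V) = ∅ ∈ τ ✓.
  V = {[I=K]}: π^{-1}(V) = {I, K} ∈ τ ✓.
  V = {[J]}: π^{-1}(V) = {J} ∈ τ ✓.
  V = {[I=K], [J]}: π^{-1}(V) = {I, J, K} ∈ τ ✓.
Open sets in the quotient: τ_Q = {{}, {[I=K]}, {[J]}, {[I=K], [J]}} (4 elements).


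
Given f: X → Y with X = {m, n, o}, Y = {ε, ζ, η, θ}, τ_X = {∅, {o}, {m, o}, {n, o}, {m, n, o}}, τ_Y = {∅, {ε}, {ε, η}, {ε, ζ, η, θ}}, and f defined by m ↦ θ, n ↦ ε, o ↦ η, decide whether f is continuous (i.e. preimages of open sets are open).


f is NOT continuous.

Compute f^{-1}(U) for each U ∈ τ_Y:
  U = ∅: f^{-1}(U) = ∅ ∈ τ_X ✓.
  U = {ε}: f^{-1}(U) = {n} ∉ τ_X ✗.
  U = {ε, η}: f^{-1}(U) = {n, o} ∈ τ_X ✓.
  U = {ε, ζ, η, θ}: f^{-1}(U) = {m, n, o} ∈ τ_X ✓.
Found U = {ε} with f^{-1}(U) = {n} not in τ_X. Therefore f is NOT continuous.
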